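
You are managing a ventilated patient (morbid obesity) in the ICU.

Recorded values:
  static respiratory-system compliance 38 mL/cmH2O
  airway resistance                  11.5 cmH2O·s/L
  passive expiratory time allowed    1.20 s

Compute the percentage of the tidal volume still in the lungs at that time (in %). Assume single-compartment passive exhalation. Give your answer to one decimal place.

τ = R × C = 11.5 × 38 mL/cmH2O = 11.5 × 0.038 L/cmH2O = 0.437 s.
Passive exhalation: V(t)/V₀ = e^(−t/τ) = e^(−1.20/0.437) = 0.06418.
Fraction remaining = 0.06418 → 6.418%.

6.4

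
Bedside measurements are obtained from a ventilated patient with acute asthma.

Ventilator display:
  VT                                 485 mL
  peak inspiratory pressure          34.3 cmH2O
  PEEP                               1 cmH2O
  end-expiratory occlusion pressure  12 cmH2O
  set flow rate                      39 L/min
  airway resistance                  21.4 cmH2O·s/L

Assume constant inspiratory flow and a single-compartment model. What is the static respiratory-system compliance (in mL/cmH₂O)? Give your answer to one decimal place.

Flow: 39 L/min ÷ 60 = 0.65 L/s.
Total PEEP = 12 cmH2O (set 1 + intrinsic 11); this is the baseline alveolar pressure.
Equation of motion (constant flow): PIP = Vt/C + R·V̇ + PEEP.
Vt/C = PIP − R·V̇ − PEEP = 34.3 − 21.4×0.65 − 12 = 34.3 − 13.91 − 12 = 8.39 cmH2O.
C = Vt / 8.39 = 485 / 8.39 = 57.807 mL/cmH2O.

57.8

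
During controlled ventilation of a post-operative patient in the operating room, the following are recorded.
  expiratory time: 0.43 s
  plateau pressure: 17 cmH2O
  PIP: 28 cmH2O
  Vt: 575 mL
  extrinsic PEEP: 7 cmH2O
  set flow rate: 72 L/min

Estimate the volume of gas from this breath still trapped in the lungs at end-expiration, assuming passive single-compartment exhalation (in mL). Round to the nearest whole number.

254

Flow: 72 L/min ÷ 60 = 1.2 L/s.
R = (PIP − Pplat)/V̇ = (28 − 17) / 1.2 = 11.0/1.2 = 9.167 cmH2O·s/L.
C = Vt/(Pplat − PEEP) = 575.0 / (17 − 7) = 575.0/10.0 = 57.5 mL/cmH2O.
τ = R × C = 9.167 × 0.0575 L/cmH2O = 0.5271 s.
Fraction remaining = e^(−Te/τ) = e^(−0.43/0.5271) = 0.4423.
Trapped volume = 575.0 × 0.4423 = 254.32 mL.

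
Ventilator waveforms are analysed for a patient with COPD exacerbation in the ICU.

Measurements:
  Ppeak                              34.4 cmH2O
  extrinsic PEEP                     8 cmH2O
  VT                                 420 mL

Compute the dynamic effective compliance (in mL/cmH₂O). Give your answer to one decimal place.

15.9

Dynamic compliance = Vt / (PIP − PEEP) = 420 / (34.4 − 8) = 420 / 26.4 = 15.909 mL/cmH2O.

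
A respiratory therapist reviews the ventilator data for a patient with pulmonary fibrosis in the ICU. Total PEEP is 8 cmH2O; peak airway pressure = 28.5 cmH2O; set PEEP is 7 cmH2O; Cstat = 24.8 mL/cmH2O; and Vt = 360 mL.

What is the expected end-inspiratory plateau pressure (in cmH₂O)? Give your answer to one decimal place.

End-expiratory occlusion gives total PEEP = 8 cmH2O (intrinsic PEEP = 8 − 7 = 1). Use total PEEP for the elastic gradient.
Pplat = PEEPtotal + Vt / Cstat = 8 + 360 / 24.8 = 8 + 14.516 = 22.516 cmH2O.

22.5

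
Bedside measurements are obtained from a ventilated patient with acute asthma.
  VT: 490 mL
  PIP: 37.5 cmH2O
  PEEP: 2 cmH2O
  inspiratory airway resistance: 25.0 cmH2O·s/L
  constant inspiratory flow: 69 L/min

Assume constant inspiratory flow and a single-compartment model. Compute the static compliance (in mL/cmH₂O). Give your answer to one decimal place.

72.6

Flow: 69 L/min ÷ 60 = 1.15 L/s.
Equation of motion (constant flow): PIP = Vt/C + R·V̇ + PEEP.
Vt/C = PIP − R·V̇ − PEEP = 37.5 − 25.0×1.15 − 2 = 37.5 − 28.75 − 2 = 6.75 cmH2O.
C = Vt / 6.75 = 490 / 6.75 = 72.593 mL/cmH2O.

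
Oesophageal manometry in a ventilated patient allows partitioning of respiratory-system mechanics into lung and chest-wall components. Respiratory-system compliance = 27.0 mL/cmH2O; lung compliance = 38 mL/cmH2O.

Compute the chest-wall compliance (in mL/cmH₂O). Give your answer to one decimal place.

1/Ccw = 1/Crs − 1/CL.
1/Ccw = 1/27.0 − 1/38 = 0.01072.
Ccw = 93.284 mL/cmH2O.

93.3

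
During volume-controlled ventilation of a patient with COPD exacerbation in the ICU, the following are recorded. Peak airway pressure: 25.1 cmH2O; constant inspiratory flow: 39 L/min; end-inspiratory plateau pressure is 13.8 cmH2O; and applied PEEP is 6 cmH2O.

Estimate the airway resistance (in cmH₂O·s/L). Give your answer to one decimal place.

17.4

Flow: 39 L/min ÷ 60 = 0.65 L/s.
Raw = (PIP − Pplat) / flow = (25.1 − 13.8) / 0.65 = 11.3 / 0.65 = 17.385 cmH2O·s/L.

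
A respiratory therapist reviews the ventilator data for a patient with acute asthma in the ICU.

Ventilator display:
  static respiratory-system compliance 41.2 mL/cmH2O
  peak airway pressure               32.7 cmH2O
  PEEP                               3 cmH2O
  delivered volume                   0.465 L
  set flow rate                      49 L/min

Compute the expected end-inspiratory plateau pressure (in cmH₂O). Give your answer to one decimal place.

Pplat = PEEP + Vt / Cstat = 3 + 465 / 41.2 = 3 + 11.286 = 14.286 cmH2O.

14.3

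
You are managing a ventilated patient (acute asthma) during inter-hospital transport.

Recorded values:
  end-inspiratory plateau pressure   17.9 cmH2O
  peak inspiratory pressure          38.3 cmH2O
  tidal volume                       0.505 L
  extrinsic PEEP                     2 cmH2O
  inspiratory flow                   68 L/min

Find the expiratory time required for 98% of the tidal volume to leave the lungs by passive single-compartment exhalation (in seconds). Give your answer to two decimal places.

Flow: 68 L/min ÷ 60 = 1.1333 L/s.
R = (PIP − Pplat)/V̇ = (38.3 − 17.9) / 1.1333 = 20.4/1.1333 = 18.001 cmH2O·s/L.
C = Vt/(Pplat − PEEP) = 505.0 / (17.9 − 2) = 505.0/15.9 = 31.761 mL/cmH2O.
τ = R × C = 18.001 × 0.03176 L/cmH2O = 0.5717 s.
t = −τ·ln(1 − 0.98) = −0.5717·ln(0.02) = 2.237 s.

2.24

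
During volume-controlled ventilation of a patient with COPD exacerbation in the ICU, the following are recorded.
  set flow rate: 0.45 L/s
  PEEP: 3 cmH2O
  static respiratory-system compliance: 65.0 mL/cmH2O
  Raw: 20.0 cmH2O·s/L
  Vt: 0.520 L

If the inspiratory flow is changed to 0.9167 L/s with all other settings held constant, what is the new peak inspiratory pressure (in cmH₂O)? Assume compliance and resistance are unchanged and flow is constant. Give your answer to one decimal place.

PIP = Vt/C + R·V̇ + PEEP (constant-flow equation of motion).
Only the resistive term changes: ΔPIP = R × ΔV̇ = 20.0 × (0.9167 − 0.45) = 20.0 × 0.4667 = 9.334 cmH2O.
Original PIP = 520/65.0 + 20.0×0.45 + 3 = 20.0 cmH2O; new PIP = 20.0 + (9.334) = 29.334 cmH2O.

29.3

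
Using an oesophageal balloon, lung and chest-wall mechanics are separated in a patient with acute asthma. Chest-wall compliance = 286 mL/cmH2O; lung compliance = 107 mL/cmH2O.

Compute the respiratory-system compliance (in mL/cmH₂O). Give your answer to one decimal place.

77.9

Lung and chest wall are elastances in series: 1/Crs = 1/CL + 1/Ccw.
1/Crs = 1/107 + 1/286 = 0.01284.
Crs = 77.882 mL/cmH2O.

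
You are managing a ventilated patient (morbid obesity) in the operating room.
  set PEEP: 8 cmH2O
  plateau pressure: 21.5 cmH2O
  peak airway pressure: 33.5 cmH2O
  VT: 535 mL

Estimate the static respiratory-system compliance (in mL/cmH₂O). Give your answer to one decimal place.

39.6

Cstat = Vt / (Pplat − PEEP) = 535 / (21.5 − 8) = 535 / 13.5 = 39.63 mL/cmH2O.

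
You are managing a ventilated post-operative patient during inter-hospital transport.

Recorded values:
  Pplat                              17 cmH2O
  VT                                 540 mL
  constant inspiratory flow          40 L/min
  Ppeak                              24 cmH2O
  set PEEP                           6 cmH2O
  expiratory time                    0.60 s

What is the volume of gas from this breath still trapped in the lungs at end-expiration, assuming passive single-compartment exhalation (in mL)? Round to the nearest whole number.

169

Flow: 40 L/min ÷ 60 = 0.6667 L/s.
R = (PIP − Pplat)/V̇ = (24 − 17) / 0.6667 = 7.0/0.6667 = 10.499 cmH2O·s/L.
C = Vt/(Pplat − PEEP) = 540.0 / (17 − 6) = 540.0/11.0 = 49.091 mL/cmH2O.
τ = R × C = 10.499 × 0.04909 L/cmH2O = 0.5154 s.
Fraction remaining = e^(−Te/τ) = e^(−0.60/0.5154) = 0.3122.
Trapped volume = 540.0 × 0.3122 = 168.59 mL.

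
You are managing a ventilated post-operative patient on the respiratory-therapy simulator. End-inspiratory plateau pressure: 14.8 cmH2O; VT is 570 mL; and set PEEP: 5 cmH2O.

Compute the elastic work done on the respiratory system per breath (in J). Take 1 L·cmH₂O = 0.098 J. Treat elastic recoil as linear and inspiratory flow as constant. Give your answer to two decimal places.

0.27

Elastic work ≈ ½ × (Pplat − PEEP) × Vt = 0.5 × (14.8 − 5) × 0.570 L = 0.5 × 9.8 × 0.570 = 2.793 L·cmH2O.
× 0.098 J/(L·cmH2O) → 0.2737 J.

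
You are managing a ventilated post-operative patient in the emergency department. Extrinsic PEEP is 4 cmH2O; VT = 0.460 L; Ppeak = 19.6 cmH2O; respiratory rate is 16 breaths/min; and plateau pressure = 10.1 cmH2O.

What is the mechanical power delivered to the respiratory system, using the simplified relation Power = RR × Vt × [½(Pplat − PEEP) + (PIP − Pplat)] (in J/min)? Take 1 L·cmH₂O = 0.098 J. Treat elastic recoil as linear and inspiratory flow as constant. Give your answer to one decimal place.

Per-breath work = Vt × [½(Pplat−PEEP) + (PIP−Pplat)] = 0.460 × [0.5×6.1 + 9.5] = 0.460 × 12.55 = 5.773 L·cmH2O.
Power = 16 × 5.773 = 92.368 L·cmH2O/min.
× 0.098 J/(L·cmH2O) → 9.052 J/min.

9.1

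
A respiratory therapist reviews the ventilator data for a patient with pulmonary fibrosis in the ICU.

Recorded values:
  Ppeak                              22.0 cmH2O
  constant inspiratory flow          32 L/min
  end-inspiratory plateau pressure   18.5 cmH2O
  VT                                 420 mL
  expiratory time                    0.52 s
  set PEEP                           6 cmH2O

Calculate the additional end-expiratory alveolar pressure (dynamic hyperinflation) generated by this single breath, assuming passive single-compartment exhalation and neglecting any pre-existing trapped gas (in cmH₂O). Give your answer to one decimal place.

1.2

Flow: 32 L/min ÷ 60 = 0.5333 L/s.
R = (PIP − Pplat)/V̇ = (22.0 − 18.5) / 0.5333 = 3.5/0.5333 = 6.563 cmH2O·s/L.
C = Vt/(Pplat − PEEP) = 420.0 / (18.5 − 6) = 420.0/12.5 = 33.6 mL/cmH2O.
τ = R × C = 6.563 × 0.0336 L/cmH2O = 0.2205 s.
Fraction remaining = e^(−Te/τ) = e^(−0.52/0.2205) = 0.09458; trapped volume = 420.0 × 0.09458 = 39.724 mL.
Additional alveolar pressure from trapping ≈ V_trapped / C = 39.724 / 33.6 = 1.182 cmH2O.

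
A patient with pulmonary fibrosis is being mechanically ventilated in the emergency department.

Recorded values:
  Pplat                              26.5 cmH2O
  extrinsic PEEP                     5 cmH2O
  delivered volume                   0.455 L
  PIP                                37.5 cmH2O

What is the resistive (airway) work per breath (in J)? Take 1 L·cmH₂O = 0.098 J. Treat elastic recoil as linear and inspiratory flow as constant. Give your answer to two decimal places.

With constant inspiratory flow the resistive pressure is constant at PIP − Pplat = 37.5 − 26.5 = 11.0 cmH2O, so resistive work = 11.0 × 0.455 = 5.005 L·cmH2O.
× 0.098 J/(L·cmH2O) → 0.4905 J.

0.49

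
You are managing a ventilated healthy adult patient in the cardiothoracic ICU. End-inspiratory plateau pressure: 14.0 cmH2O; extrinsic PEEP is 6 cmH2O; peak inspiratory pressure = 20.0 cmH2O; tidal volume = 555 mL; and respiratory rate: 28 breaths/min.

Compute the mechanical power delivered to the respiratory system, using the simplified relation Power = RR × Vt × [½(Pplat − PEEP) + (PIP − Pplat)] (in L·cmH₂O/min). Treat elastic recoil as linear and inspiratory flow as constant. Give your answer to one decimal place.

Per-breath work = Vt × [½(Pplat−PEEP) + (PIP−Pplat)] = 0.555 × [0.5×8.0 + 6.0] = 0.555 × 10.0 = 5.55 L·cmH2O.
Power = 28 × 5.55 = 155.4 L·cmH2O/min.

155.4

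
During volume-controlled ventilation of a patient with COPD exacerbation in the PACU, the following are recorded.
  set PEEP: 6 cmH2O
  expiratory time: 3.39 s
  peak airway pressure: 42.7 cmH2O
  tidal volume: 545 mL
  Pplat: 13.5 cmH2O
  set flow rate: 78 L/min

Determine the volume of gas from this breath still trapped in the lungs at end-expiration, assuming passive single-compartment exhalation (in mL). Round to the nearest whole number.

Flow: 78 L/min ÷ 60 = 1.3 L/s.
R = (PIP − Pplat)/V̇ = (42.7 − 13.5) / 1.3 = 29.2/1.3 = 22.462 cmH2O·s/L.
C = Vt/(Pplat − PEEP) = 545.0 / (13.5 − 6) = 545.0/7.5 = 72.667 mL/cmH2O.
τ = R × C = 22.462 × 0.07267 L/cmH2O = 1.632 s.
Fraction remaining = e^(−Te/τ) = e^(−3.39/1.632) = 0.1253.
Trapped volume = 545.0 × 0.1253 = 68.289 mL.

68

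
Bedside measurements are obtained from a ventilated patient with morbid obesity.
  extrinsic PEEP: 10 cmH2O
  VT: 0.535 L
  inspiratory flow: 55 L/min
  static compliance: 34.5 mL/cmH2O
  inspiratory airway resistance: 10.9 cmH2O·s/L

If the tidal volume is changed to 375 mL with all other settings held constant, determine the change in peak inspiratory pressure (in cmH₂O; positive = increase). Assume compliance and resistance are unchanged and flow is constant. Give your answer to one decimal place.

-4.6

PIP = Vt/C + R·V̇ + PEEP (constant-flow equation of motion).
Only the elastic term changes: ΔPIP = ΔVt / C = (375 − 535) / 34.5 = -4.638 cmH2O.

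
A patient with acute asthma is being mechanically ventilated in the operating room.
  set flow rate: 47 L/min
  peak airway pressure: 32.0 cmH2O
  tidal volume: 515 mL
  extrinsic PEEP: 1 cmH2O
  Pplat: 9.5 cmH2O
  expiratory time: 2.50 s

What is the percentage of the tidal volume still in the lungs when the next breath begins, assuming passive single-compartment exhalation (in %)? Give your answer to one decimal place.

23.8

Flow: 47 L/min ÷ 60 = 0.7833 L/s.
R = (PIP − Pplat)/V̇ = (32.0 − 9.5) / 0.7833 = 22.5/0.7833 = 28.725 cmH2O·s/L.
C = Vt/(Pplat − PEEP) = 515.0 / (9.5 − 1) = 515.0/8.5 = 60.588 mL/cmH2O.
τ = R × C = 28.725 × 0.06059 L/cmH2O = 1.74 s.
Fraction remaining at end-expiration = e^(−Te/τ) = e^(−2.50/1.74) = 0.2377 → 23.77%.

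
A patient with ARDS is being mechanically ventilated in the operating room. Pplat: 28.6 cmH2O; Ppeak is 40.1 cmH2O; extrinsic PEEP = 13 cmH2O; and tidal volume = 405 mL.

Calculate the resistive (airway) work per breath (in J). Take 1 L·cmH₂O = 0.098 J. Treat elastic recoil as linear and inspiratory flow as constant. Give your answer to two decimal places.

0.46

With constant inspiratory flow the resistive pressure is constant at PIP − Pplat = 40.1 − 28.6 = 11.5 cmH2O, so resistive work = 11.5 × 0.405 = 4.658 L·cmH2O.
× 0.098 J/(L·cmH2O) → 0.4565 J.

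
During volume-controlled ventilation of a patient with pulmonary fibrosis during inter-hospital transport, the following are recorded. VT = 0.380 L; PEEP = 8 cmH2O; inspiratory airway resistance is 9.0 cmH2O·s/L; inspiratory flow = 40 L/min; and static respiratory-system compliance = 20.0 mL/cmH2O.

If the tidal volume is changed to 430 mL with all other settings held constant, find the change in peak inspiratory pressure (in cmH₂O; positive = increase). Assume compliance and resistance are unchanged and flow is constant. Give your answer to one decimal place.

PIP = Vt/C + R·V̇ + PEEP (constant-flow equation of motion).
Only the elastic term changes: ΔPIP = ΔVt / C = (430 − 380) / 20.0 = 2.5 cmH2O.

2.5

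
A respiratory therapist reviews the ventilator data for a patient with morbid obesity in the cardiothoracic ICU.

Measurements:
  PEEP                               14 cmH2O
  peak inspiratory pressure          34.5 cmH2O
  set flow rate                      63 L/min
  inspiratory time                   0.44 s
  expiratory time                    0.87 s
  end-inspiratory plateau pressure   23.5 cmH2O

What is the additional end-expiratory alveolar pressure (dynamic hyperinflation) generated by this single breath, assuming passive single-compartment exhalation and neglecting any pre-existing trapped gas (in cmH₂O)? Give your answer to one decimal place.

1.7

Flow: 63 L/min ÷ 60 = 1.05 L/s.
Vt = flow × Ti = 1.05 L/s × 0.44 s × 1000 mL/L = 462.0 mL.
R = (PIP − Pplat)/V̇ = (34.5 − 23.5) / 1.05 = 11.0/1.05 = 10.476 cmH2O·s/L.
C = Vt/(Pplat − PEEP) = 462.0 / (23.5 − 14) = 462.0/9.5 = 48.632 mL/cmH2O.
τ = R × C = 10.476 × 0.04863 L/cmH2O = 0.5094 s.
Fraction remaining = e^(−Te/τ) = e^(−0.87/0.5094) = 0.1812; trapped volume = 462.0 × 0.1812 = 83.714 mL.
Additional alveolar pressure from trapping ≈ V_trapped / C = 83.714 / 48.632 = 1.721 cmH2O.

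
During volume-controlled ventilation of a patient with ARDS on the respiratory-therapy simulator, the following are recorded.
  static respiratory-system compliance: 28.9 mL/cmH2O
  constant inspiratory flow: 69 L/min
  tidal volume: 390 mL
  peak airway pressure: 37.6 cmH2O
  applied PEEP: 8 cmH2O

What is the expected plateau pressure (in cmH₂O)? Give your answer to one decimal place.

21.5

Pplat = PEEP + Vt / Cstat = 8 + 390 / 28.9 = 8 + 13.495 = 21.495 cmH2O.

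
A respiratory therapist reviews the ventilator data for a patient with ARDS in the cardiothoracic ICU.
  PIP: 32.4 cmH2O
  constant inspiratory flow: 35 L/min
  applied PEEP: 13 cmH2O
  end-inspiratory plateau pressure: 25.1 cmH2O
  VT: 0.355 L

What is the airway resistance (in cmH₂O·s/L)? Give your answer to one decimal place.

12.5

Flow: 35 L/min ÷ 60 = 0.5833 L/s.
Raw = (PIP − Pplat) / flow = (32.4 − 25.1) / 0.5833 = 7.3 / 0.5833 = 12.515 cmH2O·s/L.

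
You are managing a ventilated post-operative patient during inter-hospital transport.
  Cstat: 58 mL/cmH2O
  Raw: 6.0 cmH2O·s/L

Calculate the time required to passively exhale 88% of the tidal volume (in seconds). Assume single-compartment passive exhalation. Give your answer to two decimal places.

τ = R × C = 6.0 × 58 mL/cmH2O = 6.0 × 0.058 L/cmH2O = 0.348 s.
Exhaled fraction f = 1 − e^(−t/τ) → t = −τ·ln(1 − f) = −0.348·ln(0.12) = 0.7379 s.

0.74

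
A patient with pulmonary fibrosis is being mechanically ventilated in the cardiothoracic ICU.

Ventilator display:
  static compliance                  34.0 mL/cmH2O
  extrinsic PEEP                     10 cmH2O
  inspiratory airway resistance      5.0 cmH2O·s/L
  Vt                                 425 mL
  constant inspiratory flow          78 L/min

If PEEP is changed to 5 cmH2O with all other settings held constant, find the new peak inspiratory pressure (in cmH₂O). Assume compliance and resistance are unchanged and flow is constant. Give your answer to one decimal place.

Flow: 78 L/min ÷ 60 = 1.3 L/s.
PIP = Vt/C + R·V̇ + PEEP (constant-flow equation of motion).
Only the baseline term changes: ΔPIP = ΔPEEP = 5 − 10 = -5.0 cmH2O.
Original PIP = 425/34.0 + 5.0×1.3 + 10 = 29.0 cmH2O; new PIP = 29.0 + (-5.0) = 24.0 cmH2O.

24.0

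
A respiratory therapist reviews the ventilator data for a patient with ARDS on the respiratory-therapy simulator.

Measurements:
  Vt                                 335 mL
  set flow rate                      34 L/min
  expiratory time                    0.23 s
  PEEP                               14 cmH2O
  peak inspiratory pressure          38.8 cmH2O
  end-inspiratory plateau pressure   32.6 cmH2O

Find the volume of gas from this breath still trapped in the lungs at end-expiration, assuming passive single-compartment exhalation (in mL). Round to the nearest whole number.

Flow: 34 L/min ÷ 60 = 0.5667 L/s.
R = (PIP − Pplat)/V̇ = (38.8 − 32.6) / 0.5667 = 6.2/0.5667 = 10.941 cmH2O·s/L.
C = Vt/(Pplat − PEEP) = 335.0 / (32.6 − 14) = 335.0/18.6 = 18.011 mL/cmH2O.
τ = R × C = 10.941 × 0.01801 L/cmH2O = 0.197 s.
Fraction remaining = e^(−Te/τ) = e^(−0.23/0.197) = 0.3111.
Trapped volume = 335.0 × 0.3111 = 104.22 mL.

104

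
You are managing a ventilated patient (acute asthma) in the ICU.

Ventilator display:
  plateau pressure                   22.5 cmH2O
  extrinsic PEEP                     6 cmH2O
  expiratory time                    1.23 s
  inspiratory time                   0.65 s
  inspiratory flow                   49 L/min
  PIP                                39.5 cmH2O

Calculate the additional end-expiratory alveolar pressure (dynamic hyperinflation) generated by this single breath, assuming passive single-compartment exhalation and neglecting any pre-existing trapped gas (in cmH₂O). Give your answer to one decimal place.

Flow: 49 L/min ÷ 60 = 0.8167 L/s.
Vt = flow × Ti = 0.8167 L/s × 0.65 s × 1000 mL/L = 530.86 mL.
R = (PIP − Pplat)/V̇ = (39.5 − 22.5) / 0.8167 = 17.0/0.8167 = 20.815 cmH2O·s/L.
C = Vt/(Pplat − PEEP) = 530.86 / (22.5 − 6) = 530.86/16.5 = 32.173 mL/cmH2O.
τ = R × C = 20.815 × 0.03217 L/cmH2O = 0.6696 s.
Fraction remaining = e^(−Te/τ) = e^(−1.23/0.6696) = 0.1593; trapped volume = 530.86 × 0.1593 = 84.566 mL.
Additional alveolar pressure from trapping ≈ V_trapped / C = 84.566 / 32.173 = 2.628 cmH2O.

2.6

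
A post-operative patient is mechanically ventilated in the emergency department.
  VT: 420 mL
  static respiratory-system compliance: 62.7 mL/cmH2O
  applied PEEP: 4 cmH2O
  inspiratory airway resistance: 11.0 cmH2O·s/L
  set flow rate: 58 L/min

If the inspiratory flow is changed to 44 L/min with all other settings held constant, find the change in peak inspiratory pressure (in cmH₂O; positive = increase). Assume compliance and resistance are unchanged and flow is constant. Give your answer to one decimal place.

-2.6

Flow: 58 L/min ÷ 60 = 0.9667 L/s.
New flow: 44 L/min ÷ 60 = 0.7333 L/s.
PIP = Vt/C + R·V̇ + PEEP (constant-flow equation of motion).
Only the resistive term changes: ΔPIP = R × ΔV̇ = 11.0 × (0.7333 − 0.9667) = 11.0 × -0.2334 = -2.567 cmH2O.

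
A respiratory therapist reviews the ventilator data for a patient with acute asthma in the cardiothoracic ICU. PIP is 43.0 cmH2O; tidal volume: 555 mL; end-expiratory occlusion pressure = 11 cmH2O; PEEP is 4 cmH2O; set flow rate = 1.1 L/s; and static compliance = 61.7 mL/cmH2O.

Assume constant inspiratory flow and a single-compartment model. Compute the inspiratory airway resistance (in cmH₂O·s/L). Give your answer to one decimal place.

20.9

Total PEEP = 11 cmH2O (set 4 + intrinsic 7); this is the baseline alveolar pressure.
Equation of motion (constant flow): PIP = Vt/C + R·V̇ + PEEP.
R·V̇ = PIP − Vt/C − PEEP = 43.0 − 555/61.7 − 11 = 43.0 − 8.995 − 11 = 23.005 cmH2O.
R = 23.005 / 1.1 = 20.914 cmH2O·s/L.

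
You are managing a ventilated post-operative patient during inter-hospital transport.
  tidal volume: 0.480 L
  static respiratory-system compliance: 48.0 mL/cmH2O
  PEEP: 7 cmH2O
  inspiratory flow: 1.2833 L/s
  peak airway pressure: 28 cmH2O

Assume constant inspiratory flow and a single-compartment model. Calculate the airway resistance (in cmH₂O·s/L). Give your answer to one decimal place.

Equation of motion (constant flow): PIP = Vt/C + R·V̇ + PEEP.
R·V̇ = PIP − Vt/C − PEEP = 28 − 480/48.0 − 7 = 28 − 10.0 − 7 = 11.0 cmH2O.
R = 11.0 / 1.2833 = 8.572 cmH2O·s/L.

8.6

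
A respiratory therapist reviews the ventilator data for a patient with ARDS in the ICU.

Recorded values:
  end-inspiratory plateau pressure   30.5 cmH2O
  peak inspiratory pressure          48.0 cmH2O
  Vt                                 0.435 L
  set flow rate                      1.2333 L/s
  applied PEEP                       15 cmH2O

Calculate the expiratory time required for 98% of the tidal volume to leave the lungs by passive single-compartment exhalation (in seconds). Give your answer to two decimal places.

1.56

R = (PIP − Pplat)/V̇ = (48.0 − 30.5) / 1.2333 = 17.5/1.2333 = 14.19 cmH2O·s/L.
C = Vt/(Pplat − PEEP) = 435.0 / (30.5 − 15) = 435.0/15.5 = 28.065 mL/cmH2O.
τ = R × C = 14.19 × 0.02807 L/cmH2O = 0.3983 s.
t = −τ·ln(1 − 0.98) = −0.3983·ln(0.02) = 1.558 s.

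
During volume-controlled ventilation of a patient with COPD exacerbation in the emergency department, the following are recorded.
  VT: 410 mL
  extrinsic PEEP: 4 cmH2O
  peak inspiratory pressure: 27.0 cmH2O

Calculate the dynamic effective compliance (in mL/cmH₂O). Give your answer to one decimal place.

Dynamic compliance = Vt / (PIP − PEEP) = 410 / (27.0 − 4) = 410 / 23.0 = 17.826 mL/cmH2O.

17.8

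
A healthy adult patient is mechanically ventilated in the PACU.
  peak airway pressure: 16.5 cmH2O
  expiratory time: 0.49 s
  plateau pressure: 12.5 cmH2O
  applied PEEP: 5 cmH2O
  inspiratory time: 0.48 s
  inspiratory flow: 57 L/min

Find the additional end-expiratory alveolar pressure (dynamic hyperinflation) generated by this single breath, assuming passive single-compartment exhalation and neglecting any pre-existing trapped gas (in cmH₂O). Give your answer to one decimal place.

Flow: 57 L/min ÷ 60 = 0.95 L/s.
Vt = flow × Ti = 0.95 L/s × 0.48 s × 1000 mL/L = 456.0 mL.
R = (PIP − Pplat)/V̇ = (16.5 − 12.5) / 0.95 = 4.0/0.95 = 4.211 cmH2O·s/L.
C = Vt/(Pplat − PEEP) = 456.0 / (12.5 − 5) = 456.0/7.5 = 60.8 mL/cmH2O.
τ = R × C = 4.211 × 0.0608 L/cmH2O = 0.256 s.
Fraction remaining = e^(−Te/τ) = e^(−0.49/0.256) = 0.1475; trapped volume = 456.0 × 0.1475 = 67.26 mL.
Additional alveolar pressure from trapping ≈ V_trapped / C = 67.26 / 60.8 = 1.106 cmH2O.

1.1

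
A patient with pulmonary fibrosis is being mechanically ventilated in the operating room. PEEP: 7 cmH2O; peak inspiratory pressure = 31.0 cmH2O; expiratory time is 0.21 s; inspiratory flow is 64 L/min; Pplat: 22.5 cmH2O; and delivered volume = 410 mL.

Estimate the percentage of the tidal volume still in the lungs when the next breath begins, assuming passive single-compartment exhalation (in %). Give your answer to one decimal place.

36.9

Flow: 64 L/min ÷ 60 = 1.0667 L/s.
R = (PIP − Pplat)/V̇ = (31.0 − 22.5) / 1.0667 = 8.5/1.0667 = 7.969 cmH2O·s/L.
C = Vt/(Pplat − PEEP) = 410.0 / (22.5 − 7) = 410.0/15.5 = 26.452 mL/cmH2O.
τ = R × C = 7.969 × 0.02645 L/cmH2O = 0.2108 s.
Fraction remaining at end-expiration = e^(−Te/τ) = e^(−0.21/0.2108) = 0.3693 → 36.93%.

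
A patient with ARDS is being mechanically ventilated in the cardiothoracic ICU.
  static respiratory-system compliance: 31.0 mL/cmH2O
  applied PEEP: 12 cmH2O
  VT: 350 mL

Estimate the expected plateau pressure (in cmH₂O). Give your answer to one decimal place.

23.3

Pplat = PEEP + Vt / Cstat = 12 + 350 / 31.0 = 12 + 11.29 = 23.29 cmH2O.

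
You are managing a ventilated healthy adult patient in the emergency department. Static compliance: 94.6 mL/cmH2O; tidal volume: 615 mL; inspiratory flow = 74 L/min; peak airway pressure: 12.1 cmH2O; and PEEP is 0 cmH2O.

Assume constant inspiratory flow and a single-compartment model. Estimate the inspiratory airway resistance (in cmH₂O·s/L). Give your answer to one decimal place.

Flow: 74 L/min ÷ 60 = 1.2333 L/s.
Equation of motion (constant flow): PIP = Vt/C + R·V̇ + PEEP.
R·V̇ = PIP − Vt/C − PEEP = 12.1 − 615/94.6 − 0 = 12.1 − 6.501 − 0 = 5.599 cmH2O.
R = 5.599 / 1.2333 = 4.54 cmH2O·s/L.

4.5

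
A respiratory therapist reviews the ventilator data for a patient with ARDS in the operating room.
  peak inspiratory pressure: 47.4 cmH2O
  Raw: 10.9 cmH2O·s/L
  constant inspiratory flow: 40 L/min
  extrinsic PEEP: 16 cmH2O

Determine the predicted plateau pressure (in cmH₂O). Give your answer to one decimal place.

40.1

Flow: 40 L/min ÷ 60 = 0.6667 L/s.
Pplat = PIP − Raw × flow = 47.4 − 10.9 × 0.6667 = 47.4 − 7.267 = 40.133 cmH2O.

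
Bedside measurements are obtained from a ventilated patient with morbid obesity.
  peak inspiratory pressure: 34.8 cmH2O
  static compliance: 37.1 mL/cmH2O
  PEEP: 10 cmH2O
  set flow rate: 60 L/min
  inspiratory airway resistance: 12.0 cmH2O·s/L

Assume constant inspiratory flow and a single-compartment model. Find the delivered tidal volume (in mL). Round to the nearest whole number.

Flow: 60 L/min ÷ 60 = 1 L/s.
Equation of motion (constant flow): PIP = Vt/C + R·V̇ + PEEP.
Vt/C = PIP − R·V̇ − PEEP = 34.8 − 12.0 − 10 = 12.8 cmH2O.
Vt = C × 12.8 = 37.1 × 12.8 = 474.88 mL.

475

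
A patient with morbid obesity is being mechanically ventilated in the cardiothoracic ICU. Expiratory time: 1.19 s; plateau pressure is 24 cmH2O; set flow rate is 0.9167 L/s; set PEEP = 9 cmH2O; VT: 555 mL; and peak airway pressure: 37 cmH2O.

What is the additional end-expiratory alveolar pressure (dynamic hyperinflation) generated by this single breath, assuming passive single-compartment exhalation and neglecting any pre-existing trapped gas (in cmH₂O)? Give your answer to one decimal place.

R = (PIP − Pplat)/V̇ = (37 − 24) / 0.9167 = 13.0/0.9167 = 14.181 cmH2O·s/L.
C = Vt/(Pplat − PEEP) = 555.0 / (24 − 9) = 555.0/15.0 = 37.0 mL/cmH2O.
τ = R × C = 14.181 × 0.037 L/cmH2O = 0.5247 s.
Fraction remaining = e^(−Te/τ) = e^(−1.19/0.5247) = 0.1035; trapped volume = 555.0 × 0.1035 = 57.443 mL.
Additional alveolar pressure from trapping ≈ V_trapped / C = 57.443 / 37.0 = 1.553 cmH2O.

1.6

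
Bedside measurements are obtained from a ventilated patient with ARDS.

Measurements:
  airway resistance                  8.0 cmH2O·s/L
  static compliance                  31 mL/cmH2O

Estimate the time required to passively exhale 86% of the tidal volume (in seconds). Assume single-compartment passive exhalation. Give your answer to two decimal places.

0.49

τ = R × C = 8.0 × 31 mL/cmH2O = 8.0 × 0.031 L/cmH2O = 0.248 s.
Exhaled fraction f = 1 − e^(−t/τ) → t = −τ·ln(1 − f) = −0.248·ln(0.14) = 0.4876 s.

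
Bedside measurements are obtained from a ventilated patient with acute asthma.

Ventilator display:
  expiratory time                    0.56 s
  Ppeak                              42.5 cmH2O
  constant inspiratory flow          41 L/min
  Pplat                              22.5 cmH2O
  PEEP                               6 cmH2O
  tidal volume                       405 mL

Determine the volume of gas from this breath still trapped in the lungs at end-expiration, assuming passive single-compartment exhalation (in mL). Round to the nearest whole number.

Flow: 41 L/min ÷ 60 = 0.6833 L/s.
R = (PIP − Pplat)/V̇ = (42.5 − 22.5) / 0.6833 = 20.0/0.6833 = 29.27 cmH2O·s/L.
C = Vt/(Pplat − PEEP) = 405.0 / (22.5 − 6) = 405.0/16.5 = 24.545 mL/cmH2O.
τ = R × C = 29.27 × 0.02455 L/cmH2O = 0.7186 s.
Fraction remaining = e^(−Te/τ) = e^(−0.56/0.7186) = 0.4587.
Trapped volume = 405.0 × 0.4587 = 185.77 mL.

186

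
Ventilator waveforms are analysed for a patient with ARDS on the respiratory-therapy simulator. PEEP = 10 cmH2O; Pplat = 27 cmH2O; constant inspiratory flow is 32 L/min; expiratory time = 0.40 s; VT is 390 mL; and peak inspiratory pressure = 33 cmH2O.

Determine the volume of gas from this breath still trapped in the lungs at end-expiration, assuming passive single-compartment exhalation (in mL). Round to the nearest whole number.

Flow: 32 L/min ÷ 60 = 0.5333 L/s.
R = (PIP − Pplat)/V̇ = (33 − 27) / 0.5333 = 6.0/0.5333 = 11.251 cmH2O·s/L.
C = Vt/(Pplat − PEEP) = 390.0 / (27 − 10) = 390.0/17.0 = 22.941 mL/cmH2O.
τ = R × C = 11.251 × 0.02294 L/cmH2O = 0.2581 s.
Fraction remaining = e^(−Te/τ) = e^(−0.40/0.2581) = 0.2123.
Trapped volume = 390.0 × 0.2123 = 82.797 mL.

83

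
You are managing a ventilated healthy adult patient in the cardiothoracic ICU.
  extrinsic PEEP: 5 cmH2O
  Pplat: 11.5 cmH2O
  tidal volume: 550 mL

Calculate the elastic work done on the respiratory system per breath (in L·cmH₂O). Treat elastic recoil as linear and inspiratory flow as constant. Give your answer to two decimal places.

1.79

Elastic work ≈ ½ × (Pplat − PEEP) × Vt = 0.5 × (11.5 − 5) × 0.550 L = 0.5 × 6.5 × 0.550 = 1.788 L·cmH2O.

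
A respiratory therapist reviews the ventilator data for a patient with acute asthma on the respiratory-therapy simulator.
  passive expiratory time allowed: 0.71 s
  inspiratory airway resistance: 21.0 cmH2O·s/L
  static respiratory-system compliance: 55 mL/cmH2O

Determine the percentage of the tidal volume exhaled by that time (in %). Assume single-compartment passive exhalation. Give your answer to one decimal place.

45.9

τ = R × C = 21.0 × 55 mL/cmH2O = 21.0 × 0.055 L/cmH2O = 1.155 s.
Passive exhalation: V(t)/V₀ = e^(−t/τ) = e^(−0.71/1.155) = 0.5408.
Fraction exhaled = 1 − 0.5408 = 0.4592 → 45.92%.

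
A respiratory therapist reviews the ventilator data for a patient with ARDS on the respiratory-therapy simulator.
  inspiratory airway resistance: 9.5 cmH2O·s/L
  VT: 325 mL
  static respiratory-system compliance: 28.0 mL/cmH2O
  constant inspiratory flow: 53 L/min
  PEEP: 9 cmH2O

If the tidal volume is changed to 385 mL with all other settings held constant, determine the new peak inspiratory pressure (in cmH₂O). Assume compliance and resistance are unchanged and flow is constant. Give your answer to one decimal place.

Flow: 53 L/min ÷ 60 = 0.8833 L/s.
PIP = Vt/C + R·V̇ + PEEP (constant-flow equation of motion).
Only the elastic term changes: ΔPIP = ΔVt / C = (385 − 325) / 28.0 = 2.143 cmH2O.
Original PIP = 325/28.0 + 9.5×0.8833 + 9 = 28.998 cmH2O; new PIP = 28.998 + (2.143) = 31.141 cmH2O.

31.1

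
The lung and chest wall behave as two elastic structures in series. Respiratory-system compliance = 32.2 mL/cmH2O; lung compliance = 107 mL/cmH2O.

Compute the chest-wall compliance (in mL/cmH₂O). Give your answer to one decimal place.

1/Ccw = 1/Crs − 1/CL.
1/Ccw = 1/32.2 − 1/107 = 0.02171.
Ccw = 46.062 mL/cmH2O.

46.1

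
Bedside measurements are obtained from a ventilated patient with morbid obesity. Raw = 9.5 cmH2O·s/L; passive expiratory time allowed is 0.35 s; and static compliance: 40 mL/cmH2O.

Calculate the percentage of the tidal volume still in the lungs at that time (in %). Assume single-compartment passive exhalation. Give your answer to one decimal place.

τ = R × C = 9.5 × 40 mL/cmH2O = 9.5 × 0.040 L/cmH2O = 0.38 s.
Passive exhalation: V(t)/V₀ = e^(−t/τ) = e^(−0.35/0.38) = 0.3981.
Fraction remaining = 0.3981 → 39.81%.

39.8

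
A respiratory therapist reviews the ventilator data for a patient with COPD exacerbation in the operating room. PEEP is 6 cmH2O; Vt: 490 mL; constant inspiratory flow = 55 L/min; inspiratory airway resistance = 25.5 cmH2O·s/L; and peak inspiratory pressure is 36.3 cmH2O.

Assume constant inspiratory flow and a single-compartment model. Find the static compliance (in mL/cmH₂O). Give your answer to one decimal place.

Flow: 55 L/min ÷ 60 = 0.9167 L/s.
Equation of motion (constant flow): PIP = Vt/C + R·V̇ + PEEP.
Vt/C = PIP − R·V̇ − PEEP = 36.3 − 25.5×0.9167 − 6 = 36.3 − 23.376 − 6 = 6.924 cmH2O.
C = Vt / 6.924 = 490 / 6.924 = 70.768 mL/cmH2O.

70.8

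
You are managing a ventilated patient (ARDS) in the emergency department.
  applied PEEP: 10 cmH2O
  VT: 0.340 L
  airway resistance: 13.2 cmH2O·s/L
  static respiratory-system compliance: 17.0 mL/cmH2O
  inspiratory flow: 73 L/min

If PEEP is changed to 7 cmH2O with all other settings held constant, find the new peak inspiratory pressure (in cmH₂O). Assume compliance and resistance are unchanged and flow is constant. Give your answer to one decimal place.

Flow: 73 L/min ÷ 60 = 1.2167 L/s.
PIP = Vt/C + R·V̇ + PEEP (constant-flow equation of motion).
Only the baseline term changes: ΔPIP = ΔPEEP = 7 − 10 = -3.0 cmH2O.
Original PIP = 340/17.0 + 13.2×1.2167 + 10 = 46.06 cmH2O; new PIP = 46.06 + (-3.0) = 43.06 cmH2O.

43.1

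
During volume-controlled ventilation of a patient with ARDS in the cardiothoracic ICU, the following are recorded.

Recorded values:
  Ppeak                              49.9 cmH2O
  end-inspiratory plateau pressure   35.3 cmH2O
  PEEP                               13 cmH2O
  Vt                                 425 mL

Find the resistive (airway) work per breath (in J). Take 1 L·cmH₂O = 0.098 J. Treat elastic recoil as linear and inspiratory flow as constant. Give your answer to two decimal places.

With constant inspiratory flow the resistive pressure is constant at PIP − Pplat = 49.9 − 35.3 = 14.6 cmH2O, so resistive work = 14.6 × 0.425 = 6.205 L·cmH2O.
× 0.098 J/(L·cmH2O) → 0.6081 J.

0.61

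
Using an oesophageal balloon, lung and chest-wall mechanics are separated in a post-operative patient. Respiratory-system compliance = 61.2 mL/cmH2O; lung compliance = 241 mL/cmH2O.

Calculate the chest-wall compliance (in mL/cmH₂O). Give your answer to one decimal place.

82.0

1/Ccw = 1/Crs − 1/CL.
1/Ccw = 1/61.2 − 1/241 = 0.01219.
Ccw = 82.034 mL/cmH2O.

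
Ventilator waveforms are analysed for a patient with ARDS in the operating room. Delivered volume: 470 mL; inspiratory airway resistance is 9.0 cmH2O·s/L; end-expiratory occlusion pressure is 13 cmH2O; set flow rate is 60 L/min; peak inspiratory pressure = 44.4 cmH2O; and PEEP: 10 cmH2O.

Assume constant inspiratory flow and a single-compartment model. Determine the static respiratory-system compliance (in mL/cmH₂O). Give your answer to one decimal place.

Flow: 60 L/min ÷ 60 = 1 L/s.
Total PEEP = 13 cmH2O (set 10 + intrinsic 3); this is the baseline alveolar pressure.
Equation of motion (constant flow): PIP = Vt/C + R·V̇ + PEEP.
Vt/C = PIP − R·V̇ − PEEP = 44.4 − 9.0×1 − 13 = 44.4 − 9.0 − 13 = 22.4 cmH2O.
C = Vt / 22.4 = 470 / 22.4 = 20.982 mL/cmH2O.

21.0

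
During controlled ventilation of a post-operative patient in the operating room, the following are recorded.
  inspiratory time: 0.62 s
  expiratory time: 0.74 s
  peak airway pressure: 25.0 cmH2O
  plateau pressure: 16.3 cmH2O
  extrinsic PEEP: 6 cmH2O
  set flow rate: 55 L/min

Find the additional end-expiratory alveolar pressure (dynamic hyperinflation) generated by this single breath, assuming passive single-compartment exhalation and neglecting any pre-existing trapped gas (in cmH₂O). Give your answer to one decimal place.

2.5

Flow: 55 L/min ÷ 60 = 0.9167 L/s.
Vt = flow × Ti = 0.9167 L/s × 0.62 s × 1000 mL/L = 568.35 mL.
R = (PIP − Pplat)/V̇ = (25.0 − 16.3) / 0.9167 = 8.7/0.9167 = 9.491 cmH2O·s/L.
C = Vt/(Pplat − PEEP) = 568.35 / (16.3 − 6) = 568.35/10.3 = 55.18 mL/cmH2O.
τ = R × C = 9.491 × 0.05518 L/cmH2O = 0.5237 s.
Fraction remaining = e^(−Te/τ) = e^(−0.74/0.5237) = 0.2434; trapped volume = 568.35 × 0.2434 = 138.34 mL.
Additional alveolar pressure from trapping ≈ V_trapped / C = 138.34 / 55.18 = 2.507 cmH2O.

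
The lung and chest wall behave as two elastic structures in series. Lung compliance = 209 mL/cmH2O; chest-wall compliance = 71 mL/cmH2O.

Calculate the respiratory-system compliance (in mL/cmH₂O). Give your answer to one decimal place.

Lung and chest wall are elastances in series: 1/Crs = 1/CL + 1/Ccw.
1/Crs = 1/209 + 1/71 = 0.01887.
Crs = 52.994 mL/cmH2O.

53.0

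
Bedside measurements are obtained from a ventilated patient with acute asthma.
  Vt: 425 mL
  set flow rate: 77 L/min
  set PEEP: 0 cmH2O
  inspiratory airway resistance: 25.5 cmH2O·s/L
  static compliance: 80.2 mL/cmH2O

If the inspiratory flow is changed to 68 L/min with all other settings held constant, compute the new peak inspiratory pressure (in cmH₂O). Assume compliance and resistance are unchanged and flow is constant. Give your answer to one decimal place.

34.2

Flow: 77 L/min ÷ 60 = 1.2833 L/s.
New flow: 68 L/min ÷ 60 = 1.1333 L/s.
PIP = Vt/C + R·V̇ + PEEP (constant-flow equation of motion).
Only the resistive term changes: ΔPIP = R × ΔV̇ = 25.5 × (1.1333 − 1.2833) = 25.5 × -0.15 = -3.825 cmH2O.
Original PIP = 425/80.2 + 25.5×1.2833 + 0 = 38.023 cmH2O; new PIP = 38.023 + (-3.825) = 34.198 cmH2O.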